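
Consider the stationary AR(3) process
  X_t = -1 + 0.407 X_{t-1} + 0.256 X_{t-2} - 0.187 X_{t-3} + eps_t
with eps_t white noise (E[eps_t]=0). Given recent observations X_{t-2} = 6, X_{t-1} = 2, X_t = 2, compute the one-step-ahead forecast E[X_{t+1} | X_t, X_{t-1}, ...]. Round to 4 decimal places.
E[X_{t+1} \mid \mathcal F_t] = -0.7960

For an AR(p) model X_t = c + sum_i phi_i X_{t-i} + eps_t, the
one-step-ahead conditional mean is
  E[X_{t+1} | X_t, ...] = c + sum_i phi_i X_{t+1-i}.
Substitute known values:
  E[X_{t+1} | ...] = -1 + (0.407) * (2) + (0.256) * (2) + (-0.187) * (6)
                   = -0.7960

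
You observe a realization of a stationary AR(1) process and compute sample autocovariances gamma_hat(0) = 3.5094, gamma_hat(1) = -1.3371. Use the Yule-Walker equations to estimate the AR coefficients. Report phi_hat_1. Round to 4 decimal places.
\hat\phi_{1} = -0.3810

The Yule-Walker equations for an AR(p) process read, in matrix form,
  Gamma_p phi = r_p,   with   (Gamma_p)_{ij} = gamma(|i - j|),
                       (r_p)_i = gamma(i),   i,j = 1..p.
Substitute the sample gammas (Toeplitz matrix and right-hand side of size 1):
  Gamma_p = [[3.5094]]
  r_p     = [-1.3371]
With p = 1 this is the single equation gamma(0) phi_1 = gamma(1):
  phi_hat_1 = gamma(1) / gamma(0) = -1.3371 / 3.5094 = -0.3810.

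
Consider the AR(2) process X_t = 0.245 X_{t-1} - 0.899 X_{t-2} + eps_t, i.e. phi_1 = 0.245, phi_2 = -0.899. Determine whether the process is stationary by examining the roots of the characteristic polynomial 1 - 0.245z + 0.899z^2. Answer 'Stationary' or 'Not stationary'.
\text{Stationary}

The AR(p) characteristic polynomial is P(z) = 1 - 0.245z + 0.899z^2.
Stationarity requires all roots to lie outside the unit circle, i.e. |z| > 1 for every root.
Set 1 + (-0.245) z + (0.899) z^2 = 0, i.e. a z^2 + b z + c = 0 with a = 0.899, b = -0.245, c = 1.
Discriminant D = b^2 - 4ac = (-0.245)^2 - 4*(0.899)*1 = 0.060025 - (3.596) = -3.535975.
D < 0, so the roots are the complex-conjugate pair z = (-b +/- i sqrt(-D)) / (2a) = 0.1363 +/- 1.0458i.
For a conjugate pair |z|^2 = z * conj(z) = (product of roots) = c/a = 1/(0.899) = 1.112347, so |z| = sqrt(1.112347) = 1.0547 for both roots.
Moduli of all roots: 1.0547, 1.0547.
All moduli strictly greater than 1? Yes.
Verdict: Stationary.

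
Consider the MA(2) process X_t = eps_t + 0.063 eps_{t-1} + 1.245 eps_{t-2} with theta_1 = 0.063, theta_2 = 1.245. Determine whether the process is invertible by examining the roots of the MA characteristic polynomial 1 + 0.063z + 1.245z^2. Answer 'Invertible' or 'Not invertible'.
\text{Not invertible}

The MA(q) characteristic polynomial is P(z) = 1 + 0.063z + 1.245z^2.
Invertibility requires all roots to lie outside the unit circle, i.e. |z| > 1 for every root.
Set 1 + (0.063) z + (1.245) z^2 = 0, i.e. a z^2 + b z + c = 0 with a = 1.245, b = 0.063, c = 1.
Discriminant D = b^2 - 4ac = (0.063)^2 - 4*(1.245)*1 = 0.003969 - (4.98) = -4.976031.
D < 0, so the roots are the complex-conjugate pair z = (-b +/- i sqrt(-D)) / (2a) = -0.0253 +/- 0.8959i.
For a conjugate pair |z|^2 = z * conj(z) = (product of roots) = c/a = 1/(1.245) = 0.803213, so |z| = sqrt(0.803213) = 0.8962 for both roots.
Moduli of all roots: 0.8962, 0.8962.
All moduli strictly greater than 1? No.
Verdict: Not invertible.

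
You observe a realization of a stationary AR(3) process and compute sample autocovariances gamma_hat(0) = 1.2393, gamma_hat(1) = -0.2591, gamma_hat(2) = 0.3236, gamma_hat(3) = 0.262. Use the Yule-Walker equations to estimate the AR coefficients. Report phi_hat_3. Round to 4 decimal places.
\hat\phi_{3} = 0.3320

The Yule-Walker equations for an AR(p) process read, in matrix form,
  Gamma_p phi = r_p,   with   (Gamma_p)_{ij} = gamma(|i - j|),
                       (r_p)_i = gamma(i),   i,j = 1..p.
Substitute the sample gammas (Toeplitz matrix and right-hand side of size 3):
  Gamma_p = [[1.2393, -0.2591, 0.3236], [-0.2591, 1.2393, -0.2591], [0.3236, -0.2591, 1.2393]]
  r_p     = [-0.2591, 0.3236, 0.262]
Written out (R1..R3):
  (R1) 1.2393 phi_1 - 0.2591 phi_2 + 0.3236 phi_3 = -0.2591
  (R2) -0.2591 phi_1 + 1.2393 phi_2 - 0.2591 phi_3 = 0.3236
  (R3) 0.3236 phi_1 - 0.2591 phi_2 + 1.2393 phi_3 = 0.262
Gaussian elimination:
  R2 <- R2 - (-0.2591/1.2393) R1 = R2 - (-0.20907) R1:  1.18513 phi_2 - 0.191445 phi_3 = 0.26943
  R3 <- R3 - (0.3236/1.2393) R1 = R3 - (0.261115) R1:  -0.191445 phi_2 + 1.154803 phi_3 = 0.329655
  R3 <- R3 - (-0.191445/1.18513) R2 = R3 - (-0.161539) R2:  1.123877 phi_3 = 0.373178
Back-substitution:
  phi_hat_3 = 0.373178 / 1.123877 = 0.332046
  phi_hat_2 = (0.26943 - (-0.191445)(0.332046)) / 1.18513 = 0.280981
  phi_hat_1 = (-0.2591 - (-0.2591)(0.280981) - (0.3236)(0.332046)) / 1.2393 = -0.237027
So phi_hat = [-0.2370, 0.2810, 0.3320].
Therefore phi_hat_3 = 0.3320.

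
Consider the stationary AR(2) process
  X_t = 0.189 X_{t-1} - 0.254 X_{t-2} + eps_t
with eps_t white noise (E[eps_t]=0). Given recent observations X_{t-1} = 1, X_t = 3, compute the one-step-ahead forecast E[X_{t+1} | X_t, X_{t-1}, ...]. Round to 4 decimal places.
E[X_{t+1} \mid \mathcal F_t] = 0.3130

For an AR(p) model X_t = c + sum_i phi_i X_{t-i} + eps_t, the
one-step-ahead conditional mean is
  E[X_{t+1} | X_t, ...] = c + sum_i phi_i X_{t+1-i}.
Substitute known values:
  E[X_{t+1} | ...] = (0.189) * (3) + (-0.254) * (1)
                   = 0.3130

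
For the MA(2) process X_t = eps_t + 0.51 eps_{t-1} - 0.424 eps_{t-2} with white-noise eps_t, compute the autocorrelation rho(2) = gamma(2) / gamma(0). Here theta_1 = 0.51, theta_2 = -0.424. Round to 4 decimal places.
\rho(2) = -0.2945

For an MA(q) process with theta_0 = 1, the autocovariance is
  gamma(k) = sigma^2 * sum_{i=0..q-k} theta_i * theta_{i+k},
and rho(k) = gamma(k) / gamma(0). Sigma^2 cancels.
  numerator   = (1)*(-0.424) = -0.424.
  denominator = (1)^2 + (0.51)^2 + (-0.424)^2 = 1.439876.
  rho(2) = -0.424 / 1.439876 = -0.2945.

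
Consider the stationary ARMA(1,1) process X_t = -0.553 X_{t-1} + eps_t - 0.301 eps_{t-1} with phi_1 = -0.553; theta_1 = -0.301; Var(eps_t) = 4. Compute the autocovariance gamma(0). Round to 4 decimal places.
\gamma(0) = 8.2024

Multiply the model equation by X_{t-k} and take expectations. With theta_0 = psi_0 = 1 and psi_j the MA(infinity) weights, this gives
  gamma(k) - sum_i phi_i gamma(k-i) = c_k,
  c_k = sigma^2 * sum_{j=k..q} theta_j psi_{j-k}   (c_k = 0 for k > q),
using gamma(-m) = gamma(m).
psi-weights needed (psi_j = theta_j + sum_i phi_i psi_{j-i}):
  psi_1 = theta_1 + phi_1 = -0.301 + (-0.553) = -0.854
Right-hand sides:
  c_0 = sigma^2 (1 + theta_1 psi_1) = 4 * (1 + (-0.301)(-0.854)) = 4 * 1.257054 = 5.028216
  c_1 = sigma^2 theta_1 = 4 * (-0.301) = -1.204
  c_2 = 0
Equations for k = 0 and k = 1 (AR order 1):
  gamma(0) = phi_1 gamma(1) + c_0
  gamma(1) = phi_1 gamma(0) + c_1
Substituting the second into the first: gamma(0) (1 - phi_1^2) = c_0 + phi_1 c_1, so
  gamma(0) = (c_0 + phi_1 c_1) / (1 - phi_1^2) = (5.028216 + (-0.553)(-1.204)) / (1 - (-0.553)^2) = 5.694028 / 0.694191 = 8.202394.
Therefore gamma(0) = 8.2024 (to 4 decimal places).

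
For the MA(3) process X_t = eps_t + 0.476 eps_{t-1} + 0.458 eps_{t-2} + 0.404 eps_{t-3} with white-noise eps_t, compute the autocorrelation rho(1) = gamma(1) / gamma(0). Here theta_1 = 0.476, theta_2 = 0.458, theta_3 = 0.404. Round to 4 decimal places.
\rho(1) = 0.5496

For an MA(q) process with theta_0 = 1, the autocovariance is
  gamma(k) = sigma^2 * sum_{i=0..q-k} theta_i * theta_{i+k},
and rho(k) = gamma(k) / gamma(0). Sigma^2 cancels.
  numerator   = (1)*(0.476) + (0.476)*(0.458) + (0.458)*(0.404) = 0.87904.
  denominator = (1)^2 + (0.476)^2 + (0.458)^2 + (0.404)^2 = 1.599556.
  rho(1) = 0.87904 / 1.599556 = 0.5496.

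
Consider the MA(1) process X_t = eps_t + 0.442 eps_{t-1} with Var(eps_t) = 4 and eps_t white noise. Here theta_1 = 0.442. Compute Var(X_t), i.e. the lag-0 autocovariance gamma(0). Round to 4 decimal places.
\gamma(0) = 4.7815

For an MA(q) process X_t = eps_t + sum_i theta_i eps_{t-i} with
Var(eps_t) = sigma^2, the variance is
  gamma(0) = sigma^2 * (1 + sum_i theta_i^2).
  sum_i theta_i^2 = (0.442)^2 = 0.195364.
  gamma(0) = 4 * (1 + 0.195364) = 4 * 1.195364 = 4.781456, which rounds to 4.7815.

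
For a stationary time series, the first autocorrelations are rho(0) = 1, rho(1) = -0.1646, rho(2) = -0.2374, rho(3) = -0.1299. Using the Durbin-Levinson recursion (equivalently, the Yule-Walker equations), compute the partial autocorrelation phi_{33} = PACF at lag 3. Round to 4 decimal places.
\phi_{33} = -0.2490

The PACF at lag k is phi_{kk}, the last component of the solution
to the Yule-Walker system G_k phi = r_k where
  (G_k)_{ij} = rho(|i - j|), (r_k)_i = rho(i), i,j = 1..k.
Equivalently, Durbin-Levinson gives phi_{kk} iteratively:
  phi_{11} = rho(1)
  phi_{kk} = [rho(k) - sum_{j=1..k-1} phi_{k-1,j} rho(k-j)]
            / [1 - sum_{j=1..k-1} phi_{k-1,j} rho(j)],
  phi_{k,j} = phi_{k-1,j} - phi_{kk} phi_{k-1,k-j},  j = 1..k-1.
Step k = 1:
  phi_11 = rho(1) = -0.1646.
Step k = 2:
  phi_22 = [rho(2) - phi_11 rho(1)] / [1 - phi_11 rho(1)] = [-0.2374 - (-0.1646)(-0.1646)] / [1 - (-0.1646)(-0.1646)]
         = -0.26449316 / 0.97290684 = -0.271859.
  Update: phi_21 = phi_11 - phi_22 phi_11 = -0.1646 - (-0.271859)(-0.1646) = -0.209348.
Step k = 3:
  phi_33 = [rho(3) - phi_21 rho(2) - phi_22 rho(1)] / [1 - phi_21 rho(1) - phi_22 rho(2)]
    numerator   = -0.1299 - (-0.209348)(-0.2374) - (-0.271859)(-0.1646) = -0.22434714
    denominator = 1 - (-0.209348)(-0.1646) - (-0.271859)(-0.2374) = 0.90100208
  phi_33 = -0.22434714 / 0.90100208 = -0.249.
Therefore phi_{33} = -0.2490.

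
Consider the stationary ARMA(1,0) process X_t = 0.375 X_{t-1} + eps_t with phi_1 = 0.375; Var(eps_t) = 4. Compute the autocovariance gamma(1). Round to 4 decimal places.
\gamma(1) = 1.7455

Multiply the model equation by X_{t-k} and take expectations. With theta_0 = psi_0 = 1 and psi_j the MA(infinity) weights, this gives
  gamma(k) - sum_i phi_i gamma(k-i) = c_k,
  c_k = sigma^2 * sum_{j=k..q} theta_j psi_{j-k}   (c_k = 0 for k > q),
using gamma(-m) = gamma(m).
Pure AR (q = 0): c_0 = sigma^2 = 4, c_k = 0 for k >= 1.
Equations for k = 0 and k = 1 (AR order 1):
  gamma(0) = phi_1 gamma(1) + c_0
  gamma(1) = phi_1 gamma(0) + c_1
Substituting the second into the first: gamma(0) (1 - phi_1^2) = c_0 + phi_1 c_1, so
  gamma(0) = c_0 / (1 - phi_1^2) = 4 / (1 - (0.375)^2) = 4 / 0.859375 = 4.654545.
  gamma(1) = phi_1 gamma(0) = (0.375)(4.654545) = 1.745455.
Therefore gamma(1) = 1.7455 (to 4 decimal places).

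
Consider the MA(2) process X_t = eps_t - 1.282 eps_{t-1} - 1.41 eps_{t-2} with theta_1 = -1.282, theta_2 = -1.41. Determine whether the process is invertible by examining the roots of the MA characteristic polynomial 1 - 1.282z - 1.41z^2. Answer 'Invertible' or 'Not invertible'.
\text{Not invertible}

The MA(q) characteristic polynomial is P(z) = 1 - 1.282z - 1.41z^2.
Invertibility requires all roots to lie outside the unit circle, i.e. |z| > 1 for every root.
Set 1 + (-1.282) z + (-1.41) z^2 = 0, i.e. a z^2 + b z + c = 0 with a = -1.41, b = -1.282, c = 1.
Discriminant D = b^2 - 4ac = (-1.282)^2 - 4*(-1.41)*1 = 1.643524 - (-5.64) = 7.283524.
D >= 0, so the roots are real: z = (-b +/- sqrt(D)) / (2a) = (1.282 +/- 2.6988) / (-2.82).
  z_1 = (1.282 + 2.6988) / (-2.82) = -1.4116,   |z_1| = 1.4116.
  z_2 = (1.282 - 2.6988) / (-2.82) = 0.5024,   |z_2| = 0.5024.
Moduli of all roots: 1.4116, 0.5024.
All moduli strictly greater than 1? No.
Verdict: Not invertible.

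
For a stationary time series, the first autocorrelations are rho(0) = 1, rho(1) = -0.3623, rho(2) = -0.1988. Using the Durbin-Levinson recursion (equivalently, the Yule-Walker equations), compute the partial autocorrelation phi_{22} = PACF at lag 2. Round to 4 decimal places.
\phi_{22} = -0.3799

The PACF at lag k is phi_{kk}, the last component of the solution
to the Yule-Walker system G_k phi = r_k where
  (G_k)_{ij} = rho(|i - j|), (r_k)_i = rho(i), i,j = 1..k.
Equivalently, Durbin-Levinson gives phi_{kk} iteratively:
  phi_{11} = rho(1)
  phi_{kk} = [rho(k) - sum_{j=1..k-1} phi_{k-1,j} rho(k-j)]
            / [1 - sum_{j=1..k-1} phi_{k-1,j} rho(j)],
  phi_{k,j} = phi_{k-1,j} - phi_{kk} phi_{k-1,k-j},  j = 1..k-1.
Step k = 1:
  phi_11 = rho(1) = -0.3623.
Step k = 2:
  phi_22 = [rho(2) - phi_11 rho(1)] / [1 - phi_11 rho(1)] = [-0.1988 - (-0.3623)(-0.3623)] / [1 - (-0.3623)(-0.3623)]
         = -0.33006129 / 0.86873871 = -0.3799.
Therefore phi_{22} = -0.3799.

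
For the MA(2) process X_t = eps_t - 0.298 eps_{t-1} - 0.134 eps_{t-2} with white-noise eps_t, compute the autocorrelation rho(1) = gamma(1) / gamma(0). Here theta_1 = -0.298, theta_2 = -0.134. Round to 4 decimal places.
\rho(1) = -0.2332

For an MA(q) process with theta_0 = 1, the autocovariance is
  gamma(k) = sigma^2 * sum_{i=0..q-k} theta_i * theta_{i+k},
and rho(k) = gamma(k) / gamma(0). Sigma^2 cancels.
  numerator   = (1)*(-0.298) + (-0.298)*(-0.134) = -0.258068.
  denominator = (1)^2 + (-0.298)^2 + (-0.134)^2 = 1.10676.
  rho(1) = -0.258068 / 1.10676 = -0.2332.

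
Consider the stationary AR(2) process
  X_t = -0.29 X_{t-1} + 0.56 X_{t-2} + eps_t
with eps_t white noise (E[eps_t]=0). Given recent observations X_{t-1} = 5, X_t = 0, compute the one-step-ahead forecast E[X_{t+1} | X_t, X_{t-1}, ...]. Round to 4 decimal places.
E[X_{t+1} \mid \mathcal F_t] = 2.8000

For an AR(p) model X_t = c + sum_i phi_i X_{t-i} + eps_t, the
one-step-ahead conditional mean is
  E[X_{t+1} | X_t, ...] = c + sum_i phi_i X_{t+1-i}.
Substitute known values:
  E[X_{t+1} | ...] = (-0.29) * (0) + (0.56) * (5)
                   = 2.8000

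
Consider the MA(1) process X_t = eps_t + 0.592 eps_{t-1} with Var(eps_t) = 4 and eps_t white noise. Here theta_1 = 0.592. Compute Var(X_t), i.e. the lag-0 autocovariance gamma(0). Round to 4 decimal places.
\gamma(0) = 5.4019

For an MA(q) process X_t = eps_t + sum_i theta_i eps_{t-i} with
Var(eps_t) = sigma^2, the variance is
  gamma(0) = sigma^2 * (1 + sum_i theta_i^2).
  sum_i theta_i^2 = (0.592)^2 = 0.350464.
  gamma(0) = 4 * (1 + 0.350464) = 4 * 1.350464 = 5.401856, which rounds to 5.4019.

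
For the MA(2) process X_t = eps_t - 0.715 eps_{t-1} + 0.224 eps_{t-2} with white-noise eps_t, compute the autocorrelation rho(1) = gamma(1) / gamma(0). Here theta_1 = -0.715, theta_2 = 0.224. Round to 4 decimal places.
\rho(1) = -0.5605

For an MA(q) process with theta_0 = 1, the autocovariance is
  gamma(k) = sigma^2 * sum_{i=0..q-k} theta_i * theta_{i+k},
and rho(k) = gamma(k) / gamma(0). Sigma^2 cancels.
  numerator   = (1)*(-0.715) + (-0.715)*(0.224) = -0.87516.
  denominator = (1)^2 + (-0.715)^2 + (0.224)^2 = 1.561401.
  rho(1) = -0.87516 / 1.561401 = -0.5605.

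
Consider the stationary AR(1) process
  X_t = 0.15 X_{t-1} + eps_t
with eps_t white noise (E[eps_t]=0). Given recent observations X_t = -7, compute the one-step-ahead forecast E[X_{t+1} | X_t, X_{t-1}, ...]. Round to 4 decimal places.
E[X_{t+1} \mid \mathcal F_t] = -1.0500

For an AR(p) model X_t = c + sum_i phi_i X_{t-i} + eps_t, the
one-step-ahead conditional mean is
  E[X_{t+1} | X_t, ...] = c + sum_i phi_i X_{t+1-i}.
Substitute known values:
  E[X_{t+1} | ...] = (0.15) * (-7)
                   = -1.0500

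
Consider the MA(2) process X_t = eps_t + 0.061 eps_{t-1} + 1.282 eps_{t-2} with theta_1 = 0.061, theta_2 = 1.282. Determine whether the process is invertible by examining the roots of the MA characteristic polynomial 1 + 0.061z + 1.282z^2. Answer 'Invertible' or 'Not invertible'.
\text{Not invertible}

The MA(q) characteristic polynomial is P(z) = 1 + 0.061z + 1.282z^2.
Invertibility requires all roots to lie outside the unit circle, i.e. |z| > 1 for every root.
Set 1 + (0.061) z + (1.282) z^2 = 0, i.e. a z^2 + b z + c = 0 with a = 1.282, b = 0.061, c = 1.
Discriminant D = b^2 - 4ac = (0.061)^2 - 4*(1.282)*1 = 0.003721 - (5.128) = -5.124279.
D < 0, so the roots are the complex-conjugate pair z = (-b +/- i sqrt(-D)) / (2a) = -0.0238 +/- 0.8829i.
For a conjugate pair |z|^2 = z * conj(z) = (product of roots) = c/a = 1/(1.282) = 0.780031, so |z| = sqrt(0.780031) = 0.8832 for both roots.
Moduli of all roots: 0.8832, 0.8832.
All moduli strictly greater than 1? No.
Verdict: Not invertible.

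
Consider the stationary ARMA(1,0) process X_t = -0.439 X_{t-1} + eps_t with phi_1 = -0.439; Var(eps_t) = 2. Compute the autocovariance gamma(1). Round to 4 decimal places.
\gamma(1) = -1.0876

Multiply the model equation by X_{t-k} and take expectations. With theta_0 = psi_0 = 1 and psi_j the MA(infinity) weights, this gives
  gamma(k) - sum_i phi_i gamma(k-i) = c_k,
  c_k = sigma^2 * sum_{j=k..q} theta_j psi_{j-k}   (c_k = 0 for k > q),
using gamma(-m) = gamma(m).
Pure AR (q = 0): c_0 = sigma^2 = 2, c_k = 0 for k >= 1.
Equations for k = 0 and k = 1 (AR order 1):
  gamma(0) = phi_1 gamma(1) + c_0
  gamma(1) = phi_1 gamma(0) + c_1
Substituting the second into the first: gamma(0) (1 - phi_1^2) = c_0 + phi_1 c_1, so
  gamma(0) = c_0 / (1 - phi_1^2) = 2 / (1 - (-0.439)^2) = 2 / 0.807279 = 2.477458.
  gamma(1) = phi_1 gamma(0) = (-0.439)(2.477458) = -1.087604.
Therefore gamma(1) = -1.0876 (to 4 decimal places).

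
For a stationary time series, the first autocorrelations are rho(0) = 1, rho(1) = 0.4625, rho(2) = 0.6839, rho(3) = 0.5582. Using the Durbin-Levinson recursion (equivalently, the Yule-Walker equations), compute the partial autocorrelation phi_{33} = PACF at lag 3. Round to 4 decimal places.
\phi_{33} = 0.3059

The PACF at lag k is phi_{kk}, the last component of the solution
to the Yule-Walker system G_k phi = r_k where
  (G_k)_{ij} = rho(|i - j|), (r_k)_i = rho(i), i,j = 1..k.
Equivalently, Durbin-Levinson gives phi_{kk} iteratively:
  phi_{11} = rho(1)
  phi_{kk} = [rho(k) - sum_{j=1..k-1} phi_{k-1,j} rho(k-j)]
            / [1 - sum_{j=1..k-1} phi_{k-1,j} rho(j)],
  phi_{k,j} = phi_{k-1,j} - phi_{kk} phi_{k-1,k-j},  j = 1..k-1.
Step k = 1:
  phi_11 = rho(1) = 0.4625.
Step k = 2:
  phi_22 = [rho(2) - phi_11 rho(1)] / [1 - phi_11 rho(1)] = [0.6839 - (0.4625)(0.4625)] / [1 - (0.4625)(0.4625)]
         = 0.46999375 / 0.78609375 = 0.597885.
  Update: phi_21 = phi_11 - phi_22 phi_11 = 0.4625 - (0.597885)(0.4625) = 0.185978.
Step k = 3:
  phi_33 = [rho(3) - phi_21 rho(2) - phi_22 rho(1)] / [1 - phi_21 rho(1) - phi_22 rho(2)]
    numerator   = 0.5582 - (0.185978)(0.6839) - (0.597885)(0.4625) = 0.15448769
    denominator = 1 - (0.185978)(0.4625) - (0.597885)(0.6839) = 0.50509148
  phi_33 = 0.15448769 / 0.50509148 = 0.3059.
Therefore phi_{33} = 0.3059.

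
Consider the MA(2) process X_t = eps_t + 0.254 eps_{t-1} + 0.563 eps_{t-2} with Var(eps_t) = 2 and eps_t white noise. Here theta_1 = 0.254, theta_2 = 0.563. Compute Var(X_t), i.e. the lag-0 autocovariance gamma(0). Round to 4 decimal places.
\gamma(0) = 2.7630

For an MA(q) process X_t = eps_t + sum_i theta_i eps_{t-i} with
Var(eps_t) = sigma^2, the variance is
  gamma(0) = sigma^2 * (1 + sum_i theta_i^2).
  sum_i theta_i^2 = (0.254)^2 + (0.563)^2 = 0.064516 + 0.316969 = 0.381485.
  gamma(0) = 2 * (1 + 0.381485) = 2 * 1.381485 = 2.76297, which rounds to 2.7630.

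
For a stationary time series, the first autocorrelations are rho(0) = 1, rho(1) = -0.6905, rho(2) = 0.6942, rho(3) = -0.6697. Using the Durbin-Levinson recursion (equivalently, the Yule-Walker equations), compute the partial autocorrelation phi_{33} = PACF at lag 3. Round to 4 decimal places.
\phi_{33} = -0.2371

The PACF at lag k is phi_{kk}, the last component of the solution
to the Yule-Walker system G_k phi = r_k where
  (G_k)_{ij} = rho(|i - j|), (r_k)_i = rho(i), i,j = 1..k.
Equivalently, Durbin-Levinson gives phi_{kk} iteratively:
  phi_{11} = rho(1)
  phi_{kk} = [rho(k) - sum_{j=1..k-1} phi_{k-1,j} rho(k-j)]
            / [1 - sum_{j=1..k-1} phi_{k-1,j} rho(j)],
  phi_{k,j} = phi_{k-1,j} - phi_{kk} phi_{k-1,k-j},  j = 1..k-1.
Step k = 1:
  phi_11 = rho(1) = -0.6905.
Step k = 2:
  phi_22 = [rho(2) - phi_11 rho(1)] / [1 - phi_11 rho(1)] = [0.6942 - (-0.6905)(-0.6905)] / [1 - (-0.6905)(-0.6905)]
         = 0.21740975 / 0.52320975 = 0.415531.
  Update: phi_21 = phi_11 - phi_22 phi_11 = -0.6905 - (0.415531)(-0.6905) = -0.403576.
Step k = 3:
  phi_33 = [rho(3) - phi_21 rho(2) - phi_22 rho(1)] / [1 - phi_21 rho(1) - phi_22 rho(2)]
    numerator   = -0.6697 - (-0.403576)(0.6942) - (0.415531)(-0.6905) = -0.10261354
    denominator = 1 - (-0.403576)(-0.6905) - (0.415531)(0.6942) = 0.43286931
  phi_33 = -0.10261354 / 0.43286931 = -0.2371.
Therefore phi_{33} = -0.2371.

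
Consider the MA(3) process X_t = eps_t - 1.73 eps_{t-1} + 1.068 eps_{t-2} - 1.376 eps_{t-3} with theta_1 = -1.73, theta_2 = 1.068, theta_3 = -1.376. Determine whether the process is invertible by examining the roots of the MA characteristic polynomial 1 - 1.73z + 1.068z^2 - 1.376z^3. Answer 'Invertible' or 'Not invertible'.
\text{Not invertible}

The MA(q) characteristic polynomial is P(z) = 1 - 1.73z + 1.068z^2 - 1.376z^3.
Invertibility requires all roots to lie outside the unit circle, i.e. |z| > 1 for every root.
Degree 3: look for a simple real root z0 first, then factor out (1 - z/z0) and solve the remaining quadratic.
Testing z0 = 0.625: P(0.625) = 1 + (-1.73)(0.625) + (1.068)(0.625)^2 + (-1.376)(0.625)^3
  = 1 + (-1.08125) + (0.417188) + (-0.335938) = 0.  So z_0 = 0.625 is a root, |z_0| = 0.625.
Divide out the factor (1 - 1.6 z) = (1 - z/z0) (since 1/z0 = 1.6):
  P(z) = (1 - 1.6 z)(1 + (-0.13) z + (0.86) z^2)
  [check: z-coef -0.13 - (1.6) = -1.73; z^2-coef 0.86 - (1.6)(-0.13) = 1.068; z^3-coef -(1.6)(0.86) = -1.376.]
Remaining roots from the quadratic factor 1 + (-0.13) z + (0.86) z^2:
  Set 1 + (-0.13) z + (0.86) z^2 = 0, i.e. a z^2 + b z + c = 0 with a = 0.86, b = -0.13, c = 1.
  Discriminant D = b^2 - 4ac = (-0.13)^2 - 4*(0.86)*1 = 0.0169 - (3.44) = -3.4231.
  D < 0, so the roots are the complex-conjugate pair z = (-b +/- i sqrt(-D)) / (2a) = 0.0756 +/- 1.0757i.
  For a conjugate pair |z|^2 = z * conj(z) = (product of roots) = c/a = 1/(0.86) = 1.162791, so |z| = sqrt(1.162791) = 1.0783 for both roots.
Moduli of all roots: 0.6250, 1.0783, 1.0783.
All moduli strictly greater than 1? No.
Verdict: Not invertible.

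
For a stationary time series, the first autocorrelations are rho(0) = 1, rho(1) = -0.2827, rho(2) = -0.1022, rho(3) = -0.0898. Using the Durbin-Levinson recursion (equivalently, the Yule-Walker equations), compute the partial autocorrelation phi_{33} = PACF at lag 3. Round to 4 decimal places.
\phi_{33} = -0.2040

The PACF at lag k is phi_{kk}, the last component of the solution
to the Yule-Walker system G_k phi = r_k where
  (G_k)_{ij} = rho(|i - j|), (r_k)_i = rho(i), i,j = 1..k.
Equivalently, Durbin-Levinson gives phi_{kk} iteratively:
  phi_{11} = rho(1)
  phi_{kk} = [rho(k) - sum_{j=1..k-1} phi_{k-1,j} rho(k-j)]
            / [1 - sum_{j=1..k-1} phi_{k-1,j} rho(j)],
  phi_{k,j} = phi_{k-1,j} - phi_{kk} phi_{k-1,k-j},  j = 1..k-1.
Step k = 1:
  phi_11 = rho(1) = -0.2827.
Step k = 2:
  phi_22 = [rho(2) - phi_11 rho(1)] / [1 - phi_11 rho(1)] = [-0.1022 - (-0.2827)(-0.2827)] / [1 - (-0.2827)(-0.2827)]
         = -0.18211929 / 0.92008071 = -0.197938.
  Update: phi_21 = phi_11 - phi_22 phi_11 = -0.2827 - (-0.197938)(-0.2827) = -0.338657.
Step k = 3:
  phi_33 = [rho(3) - phi_21 rho(2) - phi_22 rho(1)] / [1 - phi_21 rho(1) - phi_22 rho(2)]
    numerator   = -0.0898 - (-0.338657)(-0.1022) - (-0.197938)(-0.2827) = -0.18036795
    denominator = 1 - (-0.338657)(-0.2827) - (-0.197938)(-0.1022) = 0.88403231
  phi_33 = -0.18036795 / 0.88403231 = -0.204.
Therefore phi_{33} = -0.2040.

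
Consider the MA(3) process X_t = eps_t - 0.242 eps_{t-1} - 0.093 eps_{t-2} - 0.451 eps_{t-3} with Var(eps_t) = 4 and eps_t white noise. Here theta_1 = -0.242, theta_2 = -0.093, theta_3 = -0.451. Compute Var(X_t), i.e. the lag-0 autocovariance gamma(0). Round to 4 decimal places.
\gamma(0) = 5.0825

For an MA(q) process X_t = eps_t + sum_i theta_i eps_{t-i} with
Var(eps_t) = sigma^2, the variance is
  gamma(0) = sigma^2 * (1 + sum_i theta_i^2).
  sum_i theta_i^2 = (-0.242)^2 + (-0.093)^2 + (-0.451)^2 = 0.058564 + 0.008649 + 0.203401 = 0.270614.
  gamma(0) = 4 * (1 + 0.270614) = 4 * 1.270614 = 5.082456, which rounds to 5.0825.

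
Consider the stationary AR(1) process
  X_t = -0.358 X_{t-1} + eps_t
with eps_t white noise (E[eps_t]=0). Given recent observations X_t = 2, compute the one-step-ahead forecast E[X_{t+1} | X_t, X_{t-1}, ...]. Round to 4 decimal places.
E[X_{t+1} \mid \mathcal F_t] = -0.7160

For an AR(p) model X_t = c + sum_i phi_i X_{t-i} + eps_t, the
one-step-ahead conditional mean is
  E[X_{t+1} | X_t, ...] = c + sum_i phi_i X_{t+1-i}.
Substitute known values:
  E[X_{t+1} | ...] = (-0.358) * (2)
                   = -0.7160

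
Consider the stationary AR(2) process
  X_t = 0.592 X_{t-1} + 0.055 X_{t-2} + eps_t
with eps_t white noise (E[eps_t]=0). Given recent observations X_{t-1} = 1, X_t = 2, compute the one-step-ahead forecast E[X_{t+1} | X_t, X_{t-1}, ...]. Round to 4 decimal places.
E[X_{t+1} \mid \mathcal F_t] = 1.2390

For an AR(p) model X_t = c + sum_i phi_i X_{t-i} + eps_t, the
one-step-ahead conditional mean is
  E[X_{t+1} | X_t, ...] = c + sum_i phi_i X_{t+1-i}.
Substitute known values:
  E[X_{t+1} | ...] = (0.592) * (2) + (0.055) * (1)
                   = 1.2390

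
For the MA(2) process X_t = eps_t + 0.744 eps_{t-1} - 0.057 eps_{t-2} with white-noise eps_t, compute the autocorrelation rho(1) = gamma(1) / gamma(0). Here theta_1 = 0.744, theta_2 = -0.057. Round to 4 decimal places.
\rho(1) = 0.4507

For an MA(q) process with theta_0 = 1, the autocovariance is
  gamma(k) = sigma^2 * sum_{i=0..q-k} theta_i * theta_{i+k},
and rho(k) = gamma(k) / gamma(0). Sigma^2 cancels.
  numerator   = (1)*(0.744) + (0.744)*(-0.057) = 0.701592.
  denominator = (1)^2 + (0.744)^2 + (-0.057)^2 = 1.556785.
  rho(1) = 0.701592 / 1.556785 = 0.4507.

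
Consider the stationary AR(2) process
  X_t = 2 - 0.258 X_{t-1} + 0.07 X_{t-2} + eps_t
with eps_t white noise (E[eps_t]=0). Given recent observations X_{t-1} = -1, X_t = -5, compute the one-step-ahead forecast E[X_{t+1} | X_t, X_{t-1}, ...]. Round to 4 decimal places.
E[X_{t+1} \mid \mathcal F_t] = 3.2200

For an AR(p) model X_t = c + sum_i phi_i X_{t-i} + eps_t, the
one-step-ahead conditional mean is
  E[X_{t+1} | X_t, ...] = c + sum_i phi_i X_{t+1-i}.
Substitute known values:
  E[X_{t+1} | ...] = 2 + (-0.258) * (-5) + (0.07) * (-1)
                   = 3.2200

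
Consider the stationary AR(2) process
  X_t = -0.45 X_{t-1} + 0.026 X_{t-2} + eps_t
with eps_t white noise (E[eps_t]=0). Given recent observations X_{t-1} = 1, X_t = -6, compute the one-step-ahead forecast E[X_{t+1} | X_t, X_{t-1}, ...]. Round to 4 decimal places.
E[X_{t+1} \mid \mathcal F_t] = 2.7260

For an AR(p) model X_t = c + sum_i phi_i X_{t-i} + eps_t, the
one-step-ahead conditional mean is
  E[X_{t+1} | X_t, ...] = c + sum_i phi_i X_{t+1-i}.
Substitute known values:
  E[X_{t+1} | ...] = (-0.45) * (-6) + (0.026) * (1)
                   = 2.7260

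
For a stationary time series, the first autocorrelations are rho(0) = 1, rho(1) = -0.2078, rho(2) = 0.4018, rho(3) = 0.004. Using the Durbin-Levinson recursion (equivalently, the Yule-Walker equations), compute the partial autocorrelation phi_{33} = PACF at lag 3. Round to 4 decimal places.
\phi_{33} = 0.1630

The PACF at lag k is phi_{kk}, the last component of the solution
to the Yule-Walker system G_k phi = r_k where
  (G_k)_{ij} = rho(|i - j|), (r_k)_i = rho(i), i,j = 1..k.
Equivalently, Durbin-Levinson gives phi_{kk} iteratively:
  phi_{11} = rho(1)
  phi_{kk} = [rho(k) - sum_{j=1..k-1} phi_{k-1,j} rho(k-j)]
            / [1 - sum_{j=1..k-1} phi_{k-1,j} rho(j)],
  phi_{k,j} = phi_{k-1,j} - phi_{kk} phi_{k-1,k-j},  j = 1..k-1.
Step k = 1:
  phi_11 = rho(1) = -0.2078.
Step k = 2:
  phi_22 = [rho(2) - phi_11 rho(1)] / [1 - phi_11 rho(1)] = [0.4018 - (-0.2078)(-0.2078)] / [1 - (-0.2078)(-0.2078)]
         = 0.35861916 / 0.95681916 = 0.374803.
  Update: phi_21 = phi_11 - phi_22 phi_11 = -0.2078 - (0.374803)(-0.2078) = -0.129916.
Step k = 3:
  phi_33 = [rho(3) - phi_21 rho(2) - phi_22 rho(1)] / [1 - phi_21 rho(1) - phi_22 rho(2)]
    numerator   = 0.004 - (-0.129916)(0.4018) - (0.374803)(-0.2078) = 0.13408435
    denominator = 1 - (-0.129916)(-0.2078) - (0.374803)(0.4018) = 0.82240745
  phi_33 = 0.13408435 / 0.82240745 = 0.163.
Therefore phi_{33} = 0.1630.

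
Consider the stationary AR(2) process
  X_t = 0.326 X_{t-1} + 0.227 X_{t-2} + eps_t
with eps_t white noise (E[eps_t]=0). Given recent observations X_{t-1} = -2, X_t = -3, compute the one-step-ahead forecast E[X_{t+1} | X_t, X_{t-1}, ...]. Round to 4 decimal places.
E[X_{t+1} \mid \mathcal F_t] = -1.4320

For an AR(p) model X_t = c + sum_i phi_i X_{t-i} + eps_t, the
one-step-ahead conditional mean is
  E[X_{t+1} | X_t, ...] = c + sum_i phi_i X_{t+1-i}.
Substitute known values:
  E[X_{t+1} | ...] = (0.326) * (-3) + (0.227) * (-2)
                   = -1.4320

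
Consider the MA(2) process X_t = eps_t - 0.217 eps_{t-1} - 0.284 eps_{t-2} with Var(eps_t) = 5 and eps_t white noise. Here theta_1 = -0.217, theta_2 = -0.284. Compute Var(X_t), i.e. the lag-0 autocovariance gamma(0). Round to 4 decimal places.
\gamma(0) = 5.6387

For an MA(q) process X_t = eps_t + sum_i theta_i eps_{t-i} with
Var(eps_t) = sigma^2, the variance is
  gamma(0) = sigma^2 * (1 + sum_i theta_i^2).
  sum_i theta_i^2 = (-0.217)^2 + (-0.284)^2 = 0.047089 + 0.080656 = 0.127745.
  gamma(0) = 5 * (1 + 0.127745) = 5 * 1.127745 = 5.638725, which rounds to 5.6387.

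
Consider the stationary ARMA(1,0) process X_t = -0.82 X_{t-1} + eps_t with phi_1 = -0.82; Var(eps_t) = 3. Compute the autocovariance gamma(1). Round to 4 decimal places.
\gamma(1) = -7.5092

Multiply the model equation by X_{t-k} and take expectations. With theta_0 = psi_0 = 1 and psi_j the MA(infinity) weights, this gives
  gamma(k) - sum_i phi_i gamma(k-i) = c_k,
  c_k = sigma^2 * sum_{j=k..q} theta_j psi_{j-k}   (c_k = 0 for k > q),
using gamma(-m) = gamma(m).
Pure AR (q = 0): c_0 = sigma^2 = 3, c_k = 0 for k >= 1.
Equations for k = 0 and k = 1 (AR order 1):
  gamma(0) = phi_1 gamma(1) + c_0
  gamma(1) = phi_1 gamma(0) + c_1
Substituting the second into the first: gamma(0) (1 - phi_1^2) = c_0 + phi_1 c_1, so
  gamma(0) = c_0 / (1 - phi_1^2) = 3 / (1 - (-0.82)^2) = 3 / 0.3276 = 9.157509.
  gamma(1) = phi_1 gamma(0) = (-0.82)(9.157509) = -7.509158.
Therefore gamma(1) = -7.5092 (to 4 decimal places).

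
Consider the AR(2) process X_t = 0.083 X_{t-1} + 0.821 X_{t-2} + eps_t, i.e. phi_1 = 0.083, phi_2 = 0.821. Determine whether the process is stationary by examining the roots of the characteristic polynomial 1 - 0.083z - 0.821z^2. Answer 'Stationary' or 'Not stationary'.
\text{Stationary}

The AR(p) characteristic polynomial is P(z) = 1 - 0.083z - 0.821z^2.
Stationarity requires all roots to lie outside the unit circle, i.e. |z| > 1 for every root.
Set 1 + (-0.083) z + (-0.821) z^2 = 0, i.e. a z^2 + b z + c = 0 with a = -0.821, b = -0.083, c = 1.
Discriminant D = b^2 - 4ac = (-0.083)^2 - 4*(-0.821)*1 = 0.006889 - (-3.284) = 3.290889.
D >= 0, so the roots are real: z = (-b +/- sqrt(D)) / (2a) = (0.083 +/- 1.814081) / (-1.642).
  z_1 = (0.083 + 1.814081) / (-1.642) = -1.1553,   |z_1| = 1.1553.
  z_2 = (0.083 - 1.814081) / (-1.642) = 1.0543,   |z_2| = 1.0543.
Moduli of all roots: 1.1553, 1.0543.
All moduli strictly greater than 1? Yes.
Verdict: Stationary.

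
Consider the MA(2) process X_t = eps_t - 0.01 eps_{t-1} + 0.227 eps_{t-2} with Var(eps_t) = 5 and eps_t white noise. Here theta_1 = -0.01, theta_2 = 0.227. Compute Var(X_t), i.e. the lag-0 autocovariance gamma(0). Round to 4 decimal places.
\gamma(0) = 5.2581

For an MA(q) process X_t = eps_t + sum_i theta_i eps_{t-i} with
Var(eps_t) = sigma^2, the variance is
  gamma(0) = sigma^2 * (1 + sum_i theta_i^2).
  sum_i theta_i^2 = (-0.01)^2 + (0.227)^2 = 0.0001 + 0.051529 = 0.051629.
  gamma(0) = 5 * (1 + 0.051629) = 5 * 1.051629 = 5.258145, which rounds to 5.2581.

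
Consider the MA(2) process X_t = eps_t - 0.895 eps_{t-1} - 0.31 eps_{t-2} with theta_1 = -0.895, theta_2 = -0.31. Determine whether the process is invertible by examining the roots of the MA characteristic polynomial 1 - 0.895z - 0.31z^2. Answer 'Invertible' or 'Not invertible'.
\text{Not invertible}

The MA(q) characteristic polynomial is P(z) = 1 - 0.895z - 0.31z^2.
Invertibility requires all roots to lie outside the unit circle, i.e. |z| > 1 for every root.
Set 1 + (-0.895) z + (-0.31) z^2 = 0, i.e. a z^2 + b z + c = 0 with a = -0.31, b = -0.895, c = 1.
Discriminant D = b^2 - 4ac = (-0.895)^2 - 4*(-0.31)*1 = 0.801025 - (-1.24) = 2.041025.
D >= 0, so the roots are real: z = (-b +/- sqrt(D)) / (2a) = (0.895 +/- 1.428644) / (-0.62).
  z_1 = (0.895 + 1.428644) / (-0.62) = -3.7478,   |z_1| = 3.7478.
  z_2 = (0.895 - 1.428644) / (-0.62) = 0.8607,   |z_2| = 0.8607.
Moduli of all roots: 3.7478, 0.8607.
All moduli strictly greater than 1? No.
Verdict: Not invertible.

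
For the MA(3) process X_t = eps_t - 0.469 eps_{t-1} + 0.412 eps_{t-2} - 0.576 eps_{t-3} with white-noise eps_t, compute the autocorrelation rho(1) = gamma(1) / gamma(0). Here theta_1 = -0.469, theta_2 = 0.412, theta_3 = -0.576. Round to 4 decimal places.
\rho(1) = -0.5225

For an MA(q) process with theta_0 = 1, the autocovariance is
  gamma(k) = sigma^2 * sum_{i=0..q-k} theta_i * theta_{i+k},
and rho(k) = gamma(k) / gamma(0). Sigma^2 cancels.
  numerator   = (1)*(-0.469) + (-0.469)*(0.412) + (0.412)*(-0.576) = -0.89954.
  denominator = (1)^2 + (-0.469)^2 + (0.412)^2 + (-0.576)^2 = 1.721481.
  rho(1) = -0.89954 / 1.721481 = -0.5225.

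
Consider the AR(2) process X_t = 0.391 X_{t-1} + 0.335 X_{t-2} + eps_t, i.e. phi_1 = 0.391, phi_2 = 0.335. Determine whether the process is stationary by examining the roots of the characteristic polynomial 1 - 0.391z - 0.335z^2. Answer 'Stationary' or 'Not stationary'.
\text{Stationary}

The AR(p) characteristic polynomial is P(z) = 1 - 0.391z - 0.335z^2.
Stationarity requires all roots to lie outside the unit circle, i.e. |z| > 1 for every root.
Set 1 + (-0.391) z + (-0.335) z^2 = 0, i.e. a z^2 + b z + c = 0 with a = -0.335, b = -0.391, c = 1.
Discriminant D = b^2 - 4ac = (-0.391)^2 - 4*(-0.335)*1 = 0.152881 - (-1.34) = 1.492881.
D >= 0, so the roots are real: z = (-b +/- sqrt(D)) / (2a) = (0.391 +/- 1.221835) / (-0.67).
  z_1 = (0.391 + 1.221835) / (-0.67) = -2.4072,   |z_1| = 2.4072.
  z_2 = (0.391 - 1.221835) / (-0.67) = 1.2401,   |z_2| = 1.2401.
Moduli of all roots: 2.4072, 1.2401.
All moduli strictly greater than 1? Yes.
Verdict: Stationary.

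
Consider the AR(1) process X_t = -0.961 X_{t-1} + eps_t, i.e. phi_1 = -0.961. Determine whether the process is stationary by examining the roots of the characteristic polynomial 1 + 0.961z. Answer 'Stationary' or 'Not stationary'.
\text{Stationary}

The AR(p) characteristic polynomial is P(z) = 1 + 0.961z.
Stationarity requires all roots to lie outside the unit circle, i.e. |z| > 1 for every root.
This is linear in z: 1 + (0.961) z = 0  =>  z = -1/(0.961) = -1.040583,  |z| = 1.040583.
Moduli of all roots: 1.0406.
All moduli strictly greater than 1? Yes.
Verdict: Stationary.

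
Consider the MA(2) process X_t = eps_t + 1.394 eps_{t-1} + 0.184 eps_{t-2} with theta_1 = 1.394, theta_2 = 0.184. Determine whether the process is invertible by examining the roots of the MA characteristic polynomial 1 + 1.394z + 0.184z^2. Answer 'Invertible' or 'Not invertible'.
\text{Not invertible}

The MA(q) characteristic polynomial is P(z) = 1 + 1.394z + 0.184z^2.
Invertibility requires all roots to lie outside the unit circle, i.e. |z| > 1 for every root.
Set 1 + (1.394) z + (0.184) z^2 = 0, i.e. a z^2 + b z + c = 0 with a = 0.184, b = 1.394, c = 1.
Discriminant D = b^2 - 4ac = (1.394)^2 - 4*(0.184)*1 = 1.943236 - (0.736) = 1.207236.
D >= 0, so the roots are real: z = (-b +/- sqrt(D)) / (2a) = (-1.394 +/- 1.098743) / (0.368).
  z_1 = (-1.394 + 1.098743) / (0.368) = -0.8023,   |z_1| = 0.8023.
  z_2 = (-1.394 - 1.098743) / (0.368) = -6.7738,   |z_2| = 6.7738.
Moduli of all roots: 0.8023, 6.7738.
All moduli strictly greater than 1? No.
Verdict: Not invertible.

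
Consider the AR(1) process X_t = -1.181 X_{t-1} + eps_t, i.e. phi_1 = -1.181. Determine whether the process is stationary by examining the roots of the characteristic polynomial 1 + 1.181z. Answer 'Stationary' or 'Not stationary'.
\text{Not stationary}

The AR(p) characteristic polynomial is P(z) = 1 + 1.181z.
Stationarity requires all roots to lie outside the unit circle, i.e. |z| > 1 for every root.
This is linear in z: 1 + (1.181) z = 0  =>  z = -1/(1.181) = -0.84674,  |z| = 0.84674.
Moduli of all roots: 0.8467.
All moduli strictly greater than 1? No.
Verdict: Not stationary.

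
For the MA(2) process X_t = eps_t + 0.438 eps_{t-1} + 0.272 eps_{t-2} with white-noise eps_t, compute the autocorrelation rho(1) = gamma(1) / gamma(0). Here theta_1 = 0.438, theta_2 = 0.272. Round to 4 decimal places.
\rho(1) = 0.4401

For an MA(q) process with theta_0 = 1, the autocovariance is
  gamma(k) = sigma^2 * sum_{i=0..q-k} theta_i * theta_{i+k},
and rho(k) = gamma(k) / gamma(0). Sigma^2 cancels.
  numerator   = (1)*(0.438) + (0.438)*(0.272) = 0.557136.
  denominator = (1)^2 + (0.438)^2 + (0.272)^2 = 1.265828.
  rho(1) = 0.557136 / 1.265828 = 0.4401.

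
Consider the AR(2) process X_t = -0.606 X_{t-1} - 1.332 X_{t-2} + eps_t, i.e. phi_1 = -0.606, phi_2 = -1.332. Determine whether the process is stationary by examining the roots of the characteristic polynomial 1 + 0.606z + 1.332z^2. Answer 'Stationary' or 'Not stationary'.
\text{Not stationary}

The AR(p) characteristic polynomial is P(z) = 1 + 0.606z + 1.332z^2.
Stationarity requires all roots to lie outside the unit circle, i.e. |z| > 1 for every root.
Set 1 + (0.606) z + (1.332) z^2 = 0, i.e. a z^2 + b z + c = 0 with a = 1.332, b = 0.606, c = 1.
Discriminant D = b^2 - 4ac = (0.606)^2 - 4*(1.332)*1 = 0.367236 - (5.328) = -4.960764.
D < 0, so the roots are the complex-conjugate pair z = (-b +/- i sqrt(-D)) / (2a) = -0.2275 +/- 0.8361i.
For a conjugate pair |z|^2 = z * conj(z) = (product of roots) = c/a = 1/(1.332) = 0.750751, so |z| = sqrt(0.750751) = 0.8665 for both roots.
Moduli of all roots: 0.8665, 0.8665.
All moduli strictly greater than 1? No.
Verdict: Not stationary.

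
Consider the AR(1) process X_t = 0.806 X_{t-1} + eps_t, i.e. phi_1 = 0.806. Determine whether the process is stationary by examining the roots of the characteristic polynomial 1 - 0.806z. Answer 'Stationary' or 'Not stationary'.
\text{Stationary}

The AR(p) characteristic polynomial is P(z) = 1 - 0.806z.
Stationarity requires all roots to lie outside the unit circle, i.e. |z| > 1 for every root.
This is linear in z: 1 + (-0.806) z = 0  =>  z = -1/(-0.806) = 1.240695,  |z| = 1.240695.
Moduli of all roots: 1.2407.
All moduli strictly greater than 1? Yes.
Verdict: Stationary.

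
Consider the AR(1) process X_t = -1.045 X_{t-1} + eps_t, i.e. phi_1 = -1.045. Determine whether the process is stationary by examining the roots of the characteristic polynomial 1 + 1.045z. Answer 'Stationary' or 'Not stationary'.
\text{Not stationary}

The AR(p) characteristic polynomial is P(z) = 1 + 1.045z.
Stationarity requires all roots to lie outside the unit circle, i.e. |z| > 1 for every root.
This is linear in z: 1 + (1.045) z = 0  =>  z = -1/(1.045) = -0.956938,  |z| = 0.956938.
Moduli of all roots: 0.9569.
All moduli strictly greater than 1? No.
Verdict: Not stationary.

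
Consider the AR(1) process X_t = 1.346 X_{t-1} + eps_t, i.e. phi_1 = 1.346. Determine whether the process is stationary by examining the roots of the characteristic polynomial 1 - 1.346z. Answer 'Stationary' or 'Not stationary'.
\text{Not stationary}

The AR(p) characteristic polynomial is P(z) = 1 - 1.346z.
Stationarity requires all roots to lie outside the unit circle, i.e. |z| > 1 for every root.
This is linear in z: 1 + (-1.346) z = 0  =>  z = -1/(-1.346) = 0.742942,  |z| = 0.742942.
Moduli of all roots: 0.7429.
All moduli strictly greater than 1? No.
Verdict: Not stationary.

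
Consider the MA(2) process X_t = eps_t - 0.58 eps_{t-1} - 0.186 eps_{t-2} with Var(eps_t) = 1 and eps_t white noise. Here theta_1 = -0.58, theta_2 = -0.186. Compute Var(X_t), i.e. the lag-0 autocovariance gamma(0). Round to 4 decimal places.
\gamma(0) = 1.3710

For an MA(q) process X_t = eps_t + sum_i theta_i eps_{t-i} with
Var(eps_t) = sigma^2, the variance is
  gamma(0) = sigma^2 * (1 + sum_i theta_i^2).
  sum_i theta_i^2 = (-0.58)^2 + (-0.186)^2 = 0.3364 + 0.034596 = 0.370996.
  gamma(0) = 1 * (1 + 0.370996) = 1 * 1.370996 = 1.370996, which rounds to 1.3710.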